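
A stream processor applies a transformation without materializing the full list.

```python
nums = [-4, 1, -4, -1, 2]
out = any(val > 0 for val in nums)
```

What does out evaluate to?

Step 1: Check val > 0 for each element in [-4, 1, -4, -1, 2]:
  -4 > 0: False
  1 > 0: True
  -4 > 0: False
  -1 > 0: False
  2 > 0: True
Step 2: any() returns True.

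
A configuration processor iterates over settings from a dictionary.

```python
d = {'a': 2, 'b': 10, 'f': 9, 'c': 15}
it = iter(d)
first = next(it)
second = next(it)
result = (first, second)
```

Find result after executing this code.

Step 1: iter(d) iterates over keys: ['a', 'b', 'f', 'c'].
Step 2: first = next(it) = 'a', second = next(it) = 'b'.
Therefore result = ('a', 'b').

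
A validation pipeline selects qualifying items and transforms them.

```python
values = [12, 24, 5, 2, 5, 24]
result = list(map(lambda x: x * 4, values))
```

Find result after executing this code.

Step 1: Apply lambda x: x * 4 to each element:
  12 -> 48
  24 -> 96
  5 -> 20
  2 -> 8
  5 -> 20
  24 -> 96
Therefore result = [48, 96, 20, 8, 20, 96].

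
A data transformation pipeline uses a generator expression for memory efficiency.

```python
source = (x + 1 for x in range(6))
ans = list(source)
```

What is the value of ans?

Step 1: For each x in range(6), compute x+1:
  x=0: 0+1 = 1
  x=1: 1+1 = 2
  x=2: 2+1 = 3
  x=3: 3+1 = 4
  x=4: 4+1 = 5
  x=5: 5+1 = 6
Therefore ans = [1, 2, 3, 4, 5, 6].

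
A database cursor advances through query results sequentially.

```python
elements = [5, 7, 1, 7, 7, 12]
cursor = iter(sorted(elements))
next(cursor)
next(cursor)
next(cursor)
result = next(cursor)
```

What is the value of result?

Step 1: sorted([5, 7, 1, 7, 7, 12]) = [1, 5, 7, 7, 7, 12].
Step 2: Create iterator and skip 3 elements.
Step 3: next() returns 7.
Therefore result = 7.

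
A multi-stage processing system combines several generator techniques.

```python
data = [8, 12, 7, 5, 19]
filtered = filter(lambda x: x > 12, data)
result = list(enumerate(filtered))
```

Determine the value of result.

Step 1: Filter [8, 12, 7, 5, 19] for > 12: [19].
Step 2: enumerate re-indexes from 0: [(0, 19)].
Therefore result = [(0, 19)].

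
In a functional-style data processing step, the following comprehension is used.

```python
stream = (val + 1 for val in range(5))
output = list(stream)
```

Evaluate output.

Step 1: For each val in range(5), compute val+1:
  val=0: 0+1 = 1
  val=1: 1+1 = 2
  val=2: 2+1 = 3
  val=3: 3+1 = 4
  val=4: 4+1 = 5
Therefore output = [1, 2, 3, 4, 5].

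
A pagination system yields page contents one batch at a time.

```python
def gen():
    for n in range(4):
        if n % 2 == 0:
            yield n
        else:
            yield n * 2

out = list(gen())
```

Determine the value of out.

Step 1: For each n in range(4), yield n if even, else n*2:
  n=0 (even): yield 0
  n=1 (odd): yield 1*2 = 2
  n=2 (even): yield 2
  n=3 (odd): yield 3*2 = 6
Therefore out = [0, 2, 2, 6].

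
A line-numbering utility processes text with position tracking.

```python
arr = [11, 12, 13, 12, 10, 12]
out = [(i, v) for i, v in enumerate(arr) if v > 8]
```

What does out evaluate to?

Step 1: Filter enumerate([11, 12, 13, 12, 10, 12]) keeping v > 8:
  (0, 11): 11 > 8, included
  (1, 12): 12 > 8, included
  (2, 13): 13 > 8, included
  (3, 12): 12 > 8, included
  (4, 10): 10 > 8, included
  (5, 12): 12 > 8, included
Therefore out = [(0, 11), (1, 12), (2, 13), (3, 12), (4, 10), (5, 12)].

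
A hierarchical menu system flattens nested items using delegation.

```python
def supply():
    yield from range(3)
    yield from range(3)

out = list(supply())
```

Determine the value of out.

Step 1: Trace yields in order:
  yield 0
  yield 1
  yield 2
  yield 0
  yield 1
  yield 2
Therefore out = [0, 1, 2, 0, 1, 2].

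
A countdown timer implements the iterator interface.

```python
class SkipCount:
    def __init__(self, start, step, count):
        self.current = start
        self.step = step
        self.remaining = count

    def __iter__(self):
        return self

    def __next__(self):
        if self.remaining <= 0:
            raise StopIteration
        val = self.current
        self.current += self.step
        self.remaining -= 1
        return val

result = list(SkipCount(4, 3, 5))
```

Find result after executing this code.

Step 1: SkipCount starts at 4, increments by 3, for 5 steps:
  Yield 4, then current += 3
  Yield 7, then current += 3
  Yield 10, then current += 3
  Yield 13, then current += 3
  Yield 16, then current += 3
Therefore result = [4, 7, 10, 13, 16].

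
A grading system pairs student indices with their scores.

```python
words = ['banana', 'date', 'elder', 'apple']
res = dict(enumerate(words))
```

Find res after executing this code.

Step 1: enumerate pairs indices with words:
  0 -> 'banana'
  1 -> 'date'
  2 -> 'elder'
  3 -> 'apple'
Therefore res = {0: 'banana', 1: 'date', 2: 'elder', 3: 'apple'}.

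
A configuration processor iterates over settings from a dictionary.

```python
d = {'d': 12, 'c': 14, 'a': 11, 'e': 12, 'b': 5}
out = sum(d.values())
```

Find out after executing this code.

Step 1: d.values() = [12, 14, 11, 12, 5].
Step 2: sum = 54.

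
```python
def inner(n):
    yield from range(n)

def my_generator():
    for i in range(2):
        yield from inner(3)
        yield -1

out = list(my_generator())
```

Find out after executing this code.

Step 1: For each i in range(2):
  i=0: yield from inner(3) -> [0, 1, 2], then yield -1
  i=1: yield from inner(3) -> [0, 1, 2], then yield -1
Therefore out = [0, 1, 2, -1, 0, 1, 2, -1].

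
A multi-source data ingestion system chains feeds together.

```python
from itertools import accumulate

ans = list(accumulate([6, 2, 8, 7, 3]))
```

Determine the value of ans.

Step 1: accumulate computes running sums:
  + 6 = 6
  + 2 = 8
  + 8 = 16
  + 7 = 23
  + 3 = 26
Therefore ans = [6, 8, 16, 23, 26].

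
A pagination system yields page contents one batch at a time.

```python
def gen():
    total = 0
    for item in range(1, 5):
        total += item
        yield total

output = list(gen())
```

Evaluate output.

Step 1: Generator accumulates running sum:
  item=1: total = 1, yield 1
  item=2: total = 3, yield 3
  item=3: total = 6, yield 6
  item=4: total = 10, yield 10
Therefore output = [1, 3, 6, 10].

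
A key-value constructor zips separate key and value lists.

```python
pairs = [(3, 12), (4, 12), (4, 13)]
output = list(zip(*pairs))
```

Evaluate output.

Step 1: zip(*pairs) transposes: unzips [(3, 12), (4, 12), (4, 13)] into separate sequences.
Step 2: First elements: (3, 4, 4), second elements: (12, 12, 13).
Therefore output = [(3, 4, 4), (12, 12, 13)].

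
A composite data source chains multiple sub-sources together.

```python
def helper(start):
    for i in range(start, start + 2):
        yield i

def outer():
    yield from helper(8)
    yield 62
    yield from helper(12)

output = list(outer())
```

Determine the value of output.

Step 1: outer() delegates to helper(8):
  yield 8
  yield 9
Step 2: yield 62
Step 3: Delegates to helper(12):
  yield 12
  yield 13
Therefore output = [8, 9, 62, 12, 13].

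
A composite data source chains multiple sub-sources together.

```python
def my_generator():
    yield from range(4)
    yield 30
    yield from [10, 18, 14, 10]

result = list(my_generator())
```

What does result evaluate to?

Step 1: Trace yields in order:
  yield 0
  yield 1
  yield 2
  yield 3
  yield 30
  yield 10
  yield 18
  yield 14
  yield 10
Therefore result = [0, 1, 2, 3, 30, 10, 18, 14, 10].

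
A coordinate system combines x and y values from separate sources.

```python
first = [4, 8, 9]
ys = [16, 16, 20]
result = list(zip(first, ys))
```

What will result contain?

Step 1: zip pairs elements at same index:
  Index 0: (4, 16)
  Index 1: (8, 16)
  Index 2: (9, 20)
Therefore result = [(4, 16), (8, 16), (9, 20)].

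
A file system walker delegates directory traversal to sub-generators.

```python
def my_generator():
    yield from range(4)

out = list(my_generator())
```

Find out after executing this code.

Step 1: yield from delegates to the iterable, yielding each element.
Step 2: Collected values: [0, 1, 2, 3].
Therefore out = [0, 1, 2, 3].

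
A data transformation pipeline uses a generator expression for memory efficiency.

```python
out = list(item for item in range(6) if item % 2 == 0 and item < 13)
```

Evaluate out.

Step 1: Filter range(6) where item % 2 == 0 and item < 13:
  item=0: both conditions met, included
  item=1: excluded (1 % 2 != 0)
  item=2: both conditions met, included
  item=3: excluded (3 % 2 != 0)
  item=4: both conditions met, included
  item=5: excluded (5 % 2 != 0)
Therefore out = [0, 2, 4].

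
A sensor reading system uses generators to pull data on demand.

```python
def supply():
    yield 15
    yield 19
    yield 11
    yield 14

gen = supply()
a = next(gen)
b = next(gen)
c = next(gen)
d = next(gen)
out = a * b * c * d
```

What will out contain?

Step 1: Create generator and consume all values:
  a = next(gen) = 15
  b = next(gen) = 19
  c = next(gen) = 11
  d = next(gen) = 14
Step 2: out = 15 * 19 * 11 * 14 = 43890.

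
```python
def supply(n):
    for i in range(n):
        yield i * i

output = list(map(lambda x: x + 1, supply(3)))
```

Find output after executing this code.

Step 1: supply(3) yields squares: [0, 1, 4].
Step 2: map adds 1 to each: [1, 2, 5].
Therefore output = [1, 2, 5].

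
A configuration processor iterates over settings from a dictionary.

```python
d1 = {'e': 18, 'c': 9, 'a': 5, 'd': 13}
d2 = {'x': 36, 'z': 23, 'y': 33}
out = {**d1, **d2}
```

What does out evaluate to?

Step 1: Merge d1 and d2 (d2 values override on key conflicts).
Step 2: d1 has keys ['e', 'c', 'a', 'd'], d2 has keys ['x', 'z', 'y'].
Therefore out = {'e': 18, 'c': 9, 'a': 5, 'd': 13, 'x': 36, 'z': 23, 'y': 33}.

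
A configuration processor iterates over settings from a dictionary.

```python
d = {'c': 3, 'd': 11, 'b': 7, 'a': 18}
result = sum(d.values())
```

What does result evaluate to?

Step 1: d.values() = [3, 11, 7, 18].
Step 2: sum = 39.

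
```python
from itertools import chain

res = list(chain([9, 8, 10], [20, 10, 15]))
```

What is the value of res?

Step 1: chain() concatenates iterables: [9, 8, 10] + [20, 10, 15].
Therefore res = [9, 8, 10, 20, 10, 15].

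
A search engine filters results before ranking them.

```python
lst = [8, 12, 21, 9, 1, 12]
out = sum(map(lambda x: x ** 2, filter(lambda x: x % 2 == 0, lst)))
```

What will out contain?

Step 1: Filter even numbers from [8, 12, 21, 9, 1, 12]: [8, 12, 12]
Step 2: Square each: [64, 144, 144]
Step 3: Sum = 352.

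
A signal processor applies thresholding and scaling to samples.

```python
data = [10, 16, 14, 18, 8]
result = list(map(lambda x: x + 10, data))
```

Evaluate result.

Step 1: Apply lambda x: x + 10 to each element:
  10 -> 20
  16 -> 26
  14 -> 24
  18 -> 28
  8 -> 18
Therefore result = [20, 26, 24, 28, 18].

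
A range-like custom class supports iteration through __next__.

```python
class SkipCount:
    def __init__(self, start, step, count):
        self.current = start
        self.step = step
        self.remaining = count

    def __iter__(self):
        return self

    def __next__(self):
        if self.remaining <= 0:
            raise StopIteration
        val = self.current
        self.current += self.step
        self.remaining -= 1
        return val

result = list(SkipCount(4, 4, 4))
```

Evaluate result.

Step 1: SkipCount starts at 4, increments by 4, for 4 steps:
  Yield 4, then current += 4
  Yield 8, then current += 4
  Yield 12, then current += 4
  Yield 16, then current += 4
Therefore result = [4, 8, 12, 16].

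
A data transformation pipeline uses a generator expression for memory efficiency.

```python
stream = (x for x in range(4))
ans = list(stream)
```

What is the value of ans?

Step 1: Generator expression iterates range(4): [0, 1, 2, 3].
Step 2: list() collects all values.
Therefore ans = [0, 1, 2, 3].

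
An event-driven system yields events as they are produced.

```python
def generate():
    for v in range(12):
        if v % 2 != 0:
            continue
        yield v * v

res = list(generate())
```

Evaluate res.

Step 1: Only yield v**2 when v is divisible by 2:
  v=0: 0 % 2 == 0, yield 0**2 = 0
  v=2: 2 % 2 == 0, yield 2**2 = 4
  v=4: 4 % 2 == 0, yield 4**2 = 16
  v=6: 6 % 2 == 0, yield 6**2 = 36
  v=8: 8 % 2 == 0, yield 8**2 = 64
  v=10: 10 % 2 == 0, yield 10**2 = 100
Therefore res = [0, 4, 16, 36, 64, 100].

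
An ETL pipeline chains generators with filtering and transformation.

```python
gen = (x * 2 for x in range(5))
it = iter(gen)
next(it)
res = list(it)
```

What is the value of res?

Step 1: Generator produces [0, 2, 4, 6, 8].
Step 2: next(it) consumes first element (0).
Step 3: list(it) collects remaining: [2, 4, 6, 8].
Therefore res = [2, 4, 6, 8].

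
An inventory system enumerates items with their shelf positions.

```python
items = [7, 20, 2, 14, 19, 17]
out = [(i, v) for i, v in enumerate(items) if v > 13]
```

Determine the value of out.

Step 1: Filter enumerate([7, 20, 2, 14, 19, 17]) keeping v > 13:
  (0, 7): 7 <= 13, excluded
  (1, 20): 20 > 13, included
  (2, 2): 2 <= 13, excluded
  (3, 14): 14 > 13, included
  (4, 19): 19 > 13, included
  (5, 17): 17 > 13, included
Therefore out = [(1, 20), (3, 14), (4, 19), (5, 17)].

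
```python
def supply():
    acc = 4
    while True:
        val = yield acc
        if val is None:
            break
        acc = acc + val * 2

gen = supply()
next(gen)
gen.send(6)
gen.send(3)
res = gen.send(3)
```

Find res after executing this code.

Step 1: next() -> yield acc=4.
Step 2: send(6) -> val=6, acc = 4 + 6*2 = 16, yield 16.
Step 3: send(3) -> val=3, acc = 16 + 3*2 = 22, yield 22.
Step 4: send(3) -> val=3, acc = 22 + 3*2 = 28, yield 28.
Therefore res = 28.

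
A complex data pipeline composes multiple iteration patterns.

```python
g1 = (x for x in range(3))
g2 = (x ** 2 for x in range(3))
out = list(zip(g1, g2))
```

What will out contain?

Step 1: g1 produces [0, 1, 2].
Step 2: g2 produces [0, 1, 4].
Step 3: zip pairs them: [(0, 0), (1, 1), (2, 4)].
Therefore out = [(0, 0), (1, 1), (2, 4)].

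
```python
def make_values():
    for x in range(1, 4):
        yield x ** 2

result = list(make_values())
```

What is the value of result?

Step 1: For each x in range(1, 4), yield x**2:
  x=1: yield 1**2 = 1
  x=2: yield 2**2 = 4
  x=3: yield 3**2 = 9
Therefore result = [1, 4, 9].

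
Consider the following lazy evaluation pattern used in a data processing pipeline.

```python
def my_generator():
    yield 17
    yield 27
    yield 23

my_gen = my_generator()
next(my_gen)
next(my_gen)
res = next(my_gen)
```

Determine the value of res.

Step 1: my_generator() creates a generator.
Step 2: next(my_gen) yields 17 (consumed and discarded).
Step 3: next(my_gen) yields 27 (consumed and discarded).
Step 4: next(my_gen) yields 23, assigned to res.
Therefore res = 23.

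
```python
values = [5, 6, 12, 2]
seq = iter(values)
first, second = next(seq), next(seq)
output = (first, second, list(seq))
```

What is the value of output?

Step 1: Create iterator over [5, 6, 12, 2].
Step 2: first = 5, second = 6.
Step 3: Remaining elements: [12, 2].
Therefore output = (5, 6, [12, 2]).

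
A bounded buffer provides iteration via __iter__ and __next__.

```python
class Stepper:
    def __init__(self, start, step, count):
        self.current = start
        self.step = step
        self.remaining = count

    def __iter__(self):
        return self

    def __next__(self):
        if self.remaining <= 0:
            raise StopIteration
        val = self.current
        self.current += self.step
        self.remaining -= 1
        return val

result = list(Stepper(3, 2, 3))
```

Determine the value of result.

Step 1: Stepper starts at 3, increments by 2, for 3 steps:
  Yield 3, then current += 2
  Yield 5, then current += 2
  Yield 7, then current += 2
Therefore result = [3, 5, 7].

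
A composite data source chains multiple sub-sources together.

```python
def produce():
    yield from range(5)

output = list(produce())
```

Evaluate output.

Step 1: yield from delegates to the iterable, yielding each element.
Step 2: Collected values: [0, 1, 2, 3, 4].
Therefore output = [0, 1, 2, 3, 4].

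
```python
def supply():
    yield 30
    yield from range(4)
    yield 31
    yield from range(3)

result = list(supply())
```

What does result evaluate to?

Step 1: Trace yields in order:
  yield 30
  yield 0
  yield 1
  yield 2
  yield 3
  yield 31
  yield 0
  yield 1
  yield 2
Therefore result = [30, 0, 1, 2, 3, 31, 0, 1, 2].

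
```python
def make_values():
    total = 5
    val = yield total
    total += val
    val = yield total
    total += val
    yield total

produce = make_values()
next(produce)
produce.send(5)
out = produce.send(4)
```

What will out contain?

Step 1: next() -> yield total=5.
Step 2: send(5) -> val=5, total = 5+5 = 10, yield 10.
Step 3: send(4) -> val=4, total = 10+4 = 14, yield 14.
Therefore out = 14.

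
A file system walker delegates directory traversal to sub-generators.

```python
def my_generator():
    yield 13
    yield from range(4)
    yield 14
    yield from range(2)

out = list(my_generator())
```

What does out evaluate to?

Step 1: Trace yields in order:
  yield 13
  yield 0
  yield 1
  yield 2
  yield 3
  yield 14
  yield 0
  yield 1
Therefore out = [13, 0, 1, 2, 3, 14, 0, 1].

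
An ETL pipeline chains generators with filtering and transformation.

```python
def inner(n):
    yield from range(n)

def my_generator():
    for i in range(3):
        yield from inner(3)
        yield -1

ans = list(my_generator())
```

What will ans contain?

Step 1: For each i in range(3):
  i=0: yield from inner(3) -> [0, 1, 2], then yield -1
  i=1: yield from inner(3) -> [0, 1, 2], then yield -1
  i=2: yield from inner(3) -> [0, 1, 2], then yield -1
Therefore ans = [0, 1, 2, -1, 0, 1, 2, -1, 0, 1, 2, -1].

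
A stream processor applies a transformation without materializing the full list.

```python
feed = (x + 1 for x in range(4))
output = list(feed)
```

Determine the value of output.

Step 1: For each x in range(4), compute x+1:
  x=0: 0+1 = 1
  x=1: 1+1 = 2
  x=2: 2+1 = 3
  x=3: 3+1 = 4
Therefore output = [1, 2, 3, 4].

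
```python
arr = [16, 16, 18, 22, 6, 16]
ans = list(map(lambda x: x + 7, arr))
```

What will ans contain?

Step 1: Apply lambda x: x + 7 to each element:
  16 -> 23
  16 -> 23
  18 -> 25
  22 -> 29
  6 -> 13
  16 -> 23
Therefore ans = [23, 23, 25, 29, 13, 23].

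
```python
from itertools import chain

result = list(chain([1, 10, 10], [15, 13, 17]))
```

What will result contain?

Step 1: chain() concatenates iterables: [1, 10, 10] + [15, 13, 17].
Therefore result = [1, 10, 10, 15, 13, 17].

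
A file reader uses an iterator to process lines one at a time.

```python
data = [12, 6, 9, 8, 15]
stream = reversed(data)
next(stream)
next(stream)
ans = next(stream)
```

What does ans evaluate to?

Step 1: reversed([12, 6, 9, 8, 15]) gives iterator: [15, 8, 9, 6, 12].
Step 2: First next() = 15, second next() = 8.
Step 3: Third next() = 9.
Therefore ans = 9.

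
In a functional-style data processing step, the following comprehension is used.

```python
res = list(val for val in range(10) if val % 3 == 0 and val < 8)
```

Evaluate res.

Step 1: Filter range(10) where val % 3 == 0 and val < 8:
  val=0: both conditions met, included
  val=1: excluded (1 % 3 != 0)
  val=2: excluded (2 % 3 != 0)
  val=3: both conditions met, included
  val=4: excluded (4 % 3 != 0)
  val=5: excluded (5 % 3 != 0)
  val=6: both conditions met, included
  val=7: excluded (7 % 3 != 0)
  val=8: excluded (8 % 3 != 0, 8 >= 8)
  val=9: excluded (9 >= 8)
Therefore res = [0, 3, 6].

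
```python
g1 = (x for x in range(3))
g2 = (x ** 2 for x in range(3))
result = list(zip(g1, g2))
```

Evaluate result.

Step 1: g1 produces [0, 1, 2].
Step 2: g2 produces [0, 1, 4].
Step 3: zip pairs them: [(0, 0), (1, 1), (2, 4)].
Therefore result = [(0, 0), (1, 1), (2, 4)].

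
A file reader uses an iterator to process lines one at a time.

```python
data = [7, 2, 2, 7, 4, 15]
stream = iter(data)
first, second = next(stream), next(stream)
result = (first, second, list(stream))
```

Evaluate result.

Step 1: Create iterator over [7, 2, 2, 7, 4, 15].
Step 2: first = 7, second = 2.
Step 3: Remaining elements: [2, 7, 4, 15].
Therefore result = (7, 2, [2, 7, 4, 15]).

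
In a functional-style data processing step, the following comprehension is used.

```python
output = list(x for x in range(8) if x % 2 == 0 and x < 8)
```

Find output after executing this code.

Step 1: Filter range(8) where x % 2 == 0 and x < 8:
  x=0: both conditions met, included
  x=1: excluded (1 % 2 != 0)
  x=2: both conditions met, included
  x=3: excluded (3 % 2 != 0)
  x=4: both conditions met, included
  x=5: excluded (5 % 2 != 0)
  x=6: both conditions met, included
  x=7: excluded (7 % 2 != 0)
Therefore output = [0, 2, 4, 6].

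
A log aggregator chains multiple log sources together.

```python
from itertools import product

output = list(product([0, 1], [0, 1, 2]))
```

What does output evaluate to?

Step 1: product([0, 1], [0, 1, 2]) gives all pairs:
  (0, 0)
  (0, 1)
  (0, 2)
  (1, 0)
  (1, 1)
  (1, 2)
Therefore output = [(0, 0), (0, 1), (0, 2), (1, 0), (1, 1), (1, 2)].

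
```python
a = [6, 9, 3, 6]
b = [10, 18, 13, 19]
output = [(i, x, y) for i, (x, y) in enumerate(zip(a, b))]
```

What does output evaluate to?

Step 1: enumerate(zip(a, b)) gives index with paired elements:
  i=0: (6, 10)
  i=1: (9, 18)
  i=2: (3, 13)
  i=3: (6, 19)
Therefore output = [(0, 6, 10), (1, 9, 18), (2, 3, 13), (3, 6, 19)].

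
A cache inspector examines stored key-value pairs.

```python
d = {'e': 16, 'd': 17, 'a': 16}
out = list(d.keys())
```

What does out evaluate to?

Step 1: d.keys() returns the dictionary keys in insertion order.
Therefore out = ['e', 'd', 'a'].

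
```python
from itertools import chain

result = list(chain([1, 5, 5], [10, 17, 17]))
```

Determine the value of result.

Step 1: chain() concatenates iterables: [1, 5, 5] + [10, 17, 17].
Therefore result = [1, 5, 5, 10, 17, 17].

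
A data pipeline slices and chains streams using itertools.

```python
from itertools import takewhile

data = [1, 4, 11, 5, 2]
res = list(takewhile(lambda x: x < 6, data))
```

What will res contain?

Step 1: takewhile stops at first element >= 6:
  1 < 6: take
  4 < 6: take
  11 >= 6: stop
Therefore res = [1, 4].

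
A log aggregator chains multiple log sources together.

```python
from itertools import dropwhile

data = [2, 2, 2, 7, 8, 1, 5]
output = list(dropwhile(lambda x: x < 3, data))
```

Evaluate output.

Step 1: dropwhile drops elements while < 3:
  2 < 3: dropped
  2 < 3: dropped
  2 < 3: dropped
  7: kept (dropping stopped)
Step 2: Remaining elements kept regardless of condition.
Therefore output = [7, 8, 1, 5].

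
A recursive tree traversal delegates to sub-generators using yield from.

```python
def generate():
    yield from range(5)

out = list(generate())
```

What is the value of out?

Step 1: yield from delegates to the iterable, yielding each element.
Step 2: Collected values: [0, 1, 2, 3, 4].
Therefore out = [0, 1, 2, 3, 4].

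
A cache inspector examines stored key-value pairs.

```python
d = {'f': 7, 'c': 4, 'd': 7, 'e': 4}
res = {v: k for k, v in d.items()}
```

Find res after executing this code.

Step 1: Invert dict (swap keys and values):
  'f': 7 -> 7: 'f'
  'c': 4 -> 4: 'c'
  'd': 7 -> 7: 'd'
  'e': 4 -> 4: 'e'
Therefore res = {7: 'd', 4: 'e'}.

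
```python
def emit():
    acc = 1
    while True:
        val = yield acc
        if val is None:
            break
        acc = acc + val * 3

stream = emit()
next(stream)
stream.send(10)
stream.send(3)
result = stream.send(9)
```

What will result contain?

Step 1: next() -> yield acc=1.
Step 2: send(10) -> val=10, acc = 1 + 10*3 = 31, yield 31.
Step 3: send(3) -> val=3, acc = 31 + 3*3 = 40, yield 40.
Step 4: send(9) -> val=9, acc = 40 + 9*3 = 67, yield 67.
Therefore result = 67.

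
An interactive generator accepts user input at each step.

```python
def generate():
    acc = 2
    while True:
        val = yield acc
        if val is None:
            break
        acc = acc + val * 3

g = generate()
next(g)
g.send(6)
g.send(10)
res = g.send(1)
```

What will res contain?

Step 1: next() -> yield acc=2.
Step 2: send(6) -> val=6, acc = 2 + 6*3 = 20, yield 20.
Step 3: send(10) -> val=10, acc = 20 + 10*3 = 50, yield 50.
Step 4: send(1) -> val=1, acc = 50 + 1*3 = 53, yield 53.
Therefore res = 53.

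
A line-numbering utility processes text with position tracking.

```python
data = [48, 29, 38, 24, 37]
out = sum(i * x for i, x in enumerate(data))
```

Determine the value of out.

Step 1: Compute i * x for each (i, x) in enumerate([48, 29, 38, 24, 37]):
  i=0, x=48: 0*48 = 0
  i=1, x=29: 1*29 = 29
  i=2, x=38: 2*38 = 76
  i=3, x=24: 3*24 = 72
  i=4, x=37: 4*37 = 148
Step 2: sum = 0 + 29 + 76 + 72 + 148 = 325.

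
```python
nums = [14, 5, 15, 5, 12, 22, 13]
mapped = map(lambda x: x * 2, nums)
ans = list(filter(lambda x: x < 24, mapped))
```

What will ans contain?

Step 1: Map x * 2:
  14 -> 28
  5 -> 10
  15 -> 30
  5 -> 10
  12 -> 24
  22 -> 44
  13 -> 26
Step 2: Filter for < 24:
  28: removed
  10: kept
  30: removed
  10: kept
  24: removed
  44: removed
  26: removed
Therefore ans = [10, 10].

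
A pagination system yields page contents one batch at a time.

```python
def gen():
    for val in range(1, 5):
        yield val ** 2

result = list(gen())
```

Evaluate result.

Step 1: For each val in range(1, 5), yield val**2:
  val=1: yield 1**2 = 1
  val=2: yield 2**2 = 4
  val=3: yield 3**2 = 9
  val=4: yield 4**2 = 16
Therefore result = [1, 4, 9, 16].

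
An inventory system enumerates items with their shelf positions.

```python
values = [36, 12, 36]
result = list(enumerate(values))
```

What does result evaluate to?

Step 1: enumerate pairs each element with its index:
  (0, 36)
  (1, 12)
  (2, 36)
Therefore result = [(0, 36), (1, 12), (2, 36)].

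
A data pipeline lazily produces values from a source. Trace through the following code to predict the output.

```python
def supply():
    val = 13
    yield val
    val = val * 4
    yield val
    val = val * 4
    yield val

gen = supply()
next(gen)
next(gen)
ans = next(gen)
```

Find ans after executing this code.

Step 1: Trace through generator execution:
  Yield 1: val starts at 13, yield 13
  Yield 2: val = 13 * 4 = 52, yield 52
  Yield 3: val = 52 * 4 = 208, yield 208
Step 2: First next() gets 13, second next() gets the second value, third next() yields 208.
Therefore ans = 208.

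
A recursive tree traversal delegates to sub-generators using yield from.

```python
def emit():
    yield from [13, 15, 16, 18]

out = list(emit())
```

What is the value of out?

Step 1: yield from delegates to the iterable, yielding each element.
Step 2: Collected values: [13, 15, 16, 18].
Therefore out = [13, 15, 16, 18].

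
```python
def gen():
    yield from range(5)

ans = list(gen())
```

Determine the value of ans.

Step 1: yield from delegates to the iterable, yielding each element.
Step 2: Collected values: [0, 1, 2, 3, 4].
Therefore ans = [0, 1, 2, 3, 4].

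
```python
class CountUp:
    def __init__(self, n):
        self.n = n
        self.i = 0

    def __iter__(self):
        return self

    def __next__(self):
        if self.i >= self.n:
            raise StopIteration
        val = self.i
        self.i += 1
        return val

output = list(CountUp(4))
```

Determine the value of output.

Step 1: CountUp(4) creates an iterator counting 0 to 3.
Step 2: list() consumes all values: [0, 1, 2, 3].
Therefore output = [0, 1, 2, 3].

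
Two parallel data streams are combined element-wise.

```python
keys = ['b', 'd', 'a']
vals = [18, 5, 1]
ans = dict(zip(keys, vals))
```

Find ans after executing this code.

Step 1: zip pairs keys with values:
  'b' -> 18
  'd' -> 5
  'a' -> 1
Therefore ans = {'b': 18, 'd': 5, 'a': 1}.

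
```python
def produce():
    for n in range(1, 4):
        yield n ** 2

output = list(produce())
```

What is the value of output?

Step 1: For each n in range(1, 4), yield n**2:
  n=1: yield 1**2 = 1
  n=2: yield 2**2 = 4
  n=3: yield 3**2 = 9
Therefore output = [1, 4, 9].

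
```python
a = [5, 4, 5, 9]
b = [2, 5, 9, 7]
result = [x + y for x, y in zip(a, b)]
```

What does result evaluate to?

Step 1: Add corresponding elements:
  5 + 2 = 7
  4 + 5 = 9
  5 + 9 = 14
  9 + 7 = 16
Therefore result = [7, 9, 14, 16].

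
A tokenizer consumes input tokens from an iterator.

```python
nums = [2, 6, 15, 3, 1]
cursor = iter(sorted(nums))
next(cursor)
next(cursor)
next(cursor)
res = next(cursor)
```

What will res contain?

Step 1: sorted([2, 6, 15, 3, 1]) = [1, 2, 3, 6, 15].
Step 2: Create iterator and skip 3 elements.
Step 3: next() returns 6.
Therefore res = 6.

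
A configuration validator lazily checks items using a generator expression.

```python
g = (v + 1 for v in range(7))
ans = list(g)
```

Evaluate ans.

Step 1: For each v in range(7), compute v+1:
  v=0: 0+1 = 1
  v=1: 1+1 = 2
  v=2: 2+1 = 3
  v=3: 3+1 = 4
  v=4: 4+1 = 5
  v=5: 5+1 = 6
  v=6: 6+1 = 7
Therefore ans = [1, 2, 3, 4, 5, 6, 7].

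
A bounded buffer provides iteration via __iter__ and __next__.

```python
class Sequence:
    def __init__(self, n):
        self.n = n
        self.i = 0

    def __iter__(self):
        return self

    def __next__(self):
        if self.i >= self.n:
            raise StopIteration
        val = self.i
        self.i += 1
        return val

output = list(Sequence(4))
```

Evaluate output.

Step 1: Sequence(4) creates an iterator counting 0 to 3.
Step 2: list() consumes all values: [0, 1, 2, 3].
Therefore output = [0, 1, 2, 3].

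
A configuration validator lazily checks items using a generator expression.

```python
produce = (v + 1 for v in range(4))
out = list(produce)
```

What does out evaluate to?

Step 1: For each v in range(4), compute v+1:
  v=0: 0+1 = 1
  v=1: 1+1 = 2
  v=2: 2+1 = 3
  v=3: 3+1 = 4
Therefore out = [1, 2, 3, 4].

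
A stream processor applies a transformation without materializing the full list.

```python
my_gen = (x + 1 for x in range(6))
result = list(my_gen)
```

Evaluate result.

Step 1: For each x in range(6), compute x+1:
  x=0: 0+1 = 1
  x=1: 1+1 = 2
  x=2: 2+1 = 3
  x=3: 3+1 = 4
  x=4: 4+1 = 5
  x=5: 5+1 = 6
Therefore result = [1, 2, 3, 4, 5, 6].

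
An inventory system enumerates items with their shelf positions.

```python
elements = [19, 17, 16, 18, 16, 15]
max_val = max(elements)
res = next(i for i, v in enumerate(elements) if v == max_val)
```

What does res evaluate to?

Step 1: max([19, 17, 16, 18, 16, 15]) = 19.
Step 2: Find first index where value == 19:
  Index 0: 19 == 19, found!
Therefore res = 0.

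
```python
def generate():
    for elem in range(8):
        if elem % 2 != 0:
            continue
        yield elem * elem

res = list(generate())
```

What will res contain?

Step 1: Only yield elem**2 when elem is divisible by 2:
  elem=0: 0 % 2 == 0, yield 0**2 = 0
  elem=2: 2 % 2 == 0, yield 2**2 = 4
  elem=4: 4 % 2 == 0, yield 4**2 = 16
  elem=6: 6 % 2 == 0, yield 6**2 = 36
Therefore res = [0, 4, 16, 36].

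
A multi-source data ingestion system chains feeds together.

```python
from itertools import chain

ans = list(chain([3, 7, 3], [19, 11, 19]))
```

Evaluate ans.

Step 1: chain() concatenates iterables: [3, 7, 3] + [19, 11, 19].
Therefore ans = [3, 7, 3, 19, 11, 19].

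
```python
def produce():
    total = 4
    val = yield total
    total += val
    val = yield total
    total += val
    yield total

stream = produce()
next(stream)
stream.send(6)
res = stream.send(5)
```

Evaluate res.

Step 1: next() -> yield total=4.
Step 2: send(6) -> val=6, total = 4+6 = 10, yield 10.
Step 3: send(5) -> val=5, total = 10+5 = 15, yield 15.
Therefore res = 15.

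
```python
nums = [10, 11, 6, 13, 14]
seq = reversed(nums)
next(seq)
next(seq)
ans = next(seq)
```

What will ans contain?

Step 1: reversed([10, 11, 6, 13, 14]) gives iterator: [14, 13, 6, 11, 10].
Step 2: First next() = 14, second next() = 13.
Step 3: Third next() = 6.
Therefore ans = 6.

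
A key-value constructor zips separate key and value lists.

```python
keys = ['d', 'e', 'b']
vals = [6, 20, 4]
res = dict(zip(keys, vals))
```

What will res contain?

Step 1: zip pairs keys with values:
  'd' -> 6
  'e' -> 20
  'b' -> 4
Therefore res = {'d': 6, 'e': 20, 'b': 4}.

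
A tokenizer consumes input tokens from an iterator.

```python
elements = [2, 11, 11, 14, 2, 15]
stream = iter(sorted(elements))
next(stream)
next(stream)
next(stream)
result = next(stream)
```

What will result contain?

Step 1: sorted([2, 11, 11, 14, 2, 15]) = [2, 2, 11, 11, 14, 15].
Step 2: Create iterator and skip 3 elements.
Step 3: next() returns 11.
Therefore result = 11.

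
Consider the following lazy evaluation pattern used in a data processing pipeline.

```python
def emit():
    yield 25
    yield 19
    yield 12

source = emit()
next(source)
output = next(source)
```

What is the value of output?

Step 1: emit() creates a generator.
Step 2: next(source) yields 25 (consumed and discarded).
Step 3: next(source) yields 19, assigned to output.
Therefore output = 19.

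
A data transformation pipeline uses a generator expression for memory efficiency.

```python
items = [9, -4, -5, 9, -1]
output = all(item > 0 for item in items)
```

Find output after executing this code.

Step 1: Check item > 0 for each element in [9, -4, -5, 9, -1]:
  9 > 0: True
  -4 > 0: False
  -5 > 0: False
  9 > 0: True
  -1 > 0: False
Step 2: all() returns False.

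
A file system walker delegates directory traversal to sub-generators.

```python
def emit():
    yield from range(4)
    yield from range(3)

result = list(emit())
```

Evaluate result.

Step 1: Trace yields in order:
  yield 0
  yield 1
  yield 2
  yield 3
  yield 0
  yield 1
  yield 2
Therefore result = [0, 1, 2, 3, 0, 1, 2].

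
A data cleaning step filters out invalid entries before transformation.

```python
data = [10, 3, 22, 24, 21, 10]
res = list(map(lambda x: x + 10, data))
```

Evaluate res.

Step 1: Apply lambda x: x + 10 to each element:
  10 -> 20
  3 -> 13
  22 -> 32
  24 -> 34
  21 -> 31
  10 -> 20
Therefore res = [20, 13, 32, 34, 31, 20].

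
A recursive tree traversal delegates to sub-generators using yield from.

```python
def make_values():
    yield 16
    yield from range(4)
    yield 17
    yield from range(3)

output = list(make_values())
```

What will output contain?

Step 1: Trace yields in order:
  yield 16
  yield 0
  yield 1
  yield 2
  yield 3
  yield 17
  yield 0
  yield 1
  yield 2
Therefore output = [16, 0, 1, 2, 3, 17, 0, 1, 2].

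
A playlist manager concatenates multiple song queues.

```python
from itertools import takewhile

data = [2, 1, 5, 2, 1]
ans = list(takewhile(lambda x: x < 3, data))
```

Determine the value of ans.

Step 1: takewhile stops at first element >= 3:
  2 < 3: take
  1 < 3: take
  5 >= 3: stop
Therefore ans = [2, 1].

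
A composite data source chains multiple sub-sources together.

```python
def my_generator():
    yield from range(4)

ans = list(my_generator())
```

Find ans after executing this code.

Step 1: yield from delegates to the iterable, yielding each element.
Step 2: Collected values: [0, 1, 2, 3].
Therefore ans = [0, 1, 2, 3].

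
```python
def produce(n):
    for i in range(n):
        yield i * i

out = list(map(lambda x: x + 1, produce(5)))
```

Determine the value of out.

Step 1: produce(5) yields squares: [0, 1, 4, 9, 16].
Step 2: map adds 1 to each: [1, 2, 5, 10, 17].
Therefore out = [1, 2, 5, 10, 17].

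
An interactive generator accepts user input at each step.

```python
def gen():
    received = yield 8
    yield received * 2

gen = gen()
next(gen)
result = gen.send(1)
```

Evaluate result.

Step 1: next(gen) advances to first yield, producing 8.
Step 2: send(1) resumes, received = 1.
Step 3: yield received * 2 = 1 * 2 = 2.
Therefore result = 2.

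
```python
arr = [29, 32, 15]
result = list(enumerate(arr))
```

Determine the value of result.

Step 1: enumerate pairs each element with its index:
  (0, 29)
  (1, 32)
  (2, 15)
Therefore result = [(0, 29), (1, 32), (2, 15)].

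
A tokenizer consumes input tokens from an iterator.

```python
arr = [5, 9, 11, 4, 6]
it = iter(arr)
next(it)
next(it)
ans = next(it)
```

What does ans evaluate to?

Step 1: Create iterator over [5, 9, 11, 4, 6].
Step 2: next() consumes 5.
Step 3: next() consumes 9.
Step 4: next() returns 11.
Therefore ans = 11.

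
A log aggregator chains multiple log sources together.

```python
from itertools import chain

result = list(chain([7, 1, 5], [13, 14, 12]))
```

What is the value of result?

Step 1: chain() concatenates iterables: [7, 1, 5] + [13, 14, 12].
Therefore result = [7, 1, 5, 13, 14, 12].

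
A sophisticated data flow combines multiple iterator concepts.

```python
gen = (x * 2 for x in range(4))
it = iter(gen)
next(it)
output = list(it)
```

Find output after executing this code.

Step 1: Generator produces [0, 2, 4, 6].
Step 2: next(it) consumes first element (0).
Step 3: list(it) collects remaining: [2, 4, 6].
Therefore output = [2, 4, 6].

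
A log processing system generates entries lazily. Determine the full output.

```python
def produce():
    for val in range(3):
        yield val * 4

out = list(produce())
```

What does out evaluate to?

Step 1: For each val in range(3), yield val * 4:
  val=0: yield 0 * 4 = 0
  val=1: yield 1 * 4 = 4
  val=2: yield 2 * 4 = 8
Therefore out = [0, 4, 8].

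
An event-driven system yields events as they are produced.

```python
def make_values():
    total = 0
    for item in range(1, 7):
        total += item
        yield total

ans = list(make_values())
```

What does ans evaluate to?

Step 1: Generator accumulates running sum:
  item=1: total = 1, yield 1
  item=2: total = 3, yield 3
  item=3: total = 6, yield 6
  item=4: total = 10, yield 10
  item=5: total = 15, yield 15
  item=6: total = 21, yield 21
Therefore ans = [1, 3, 6, 10, 15, 21].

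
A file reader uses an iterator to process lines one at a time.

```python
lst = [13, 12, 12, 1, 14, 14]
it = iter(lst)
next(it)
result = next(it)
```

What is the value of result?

Step 1: Create iterator over [13, 12, 12, 1, 14, 14].
Step 2: next() consumes 13.
Step 3: next() returns 12.
Therefore result = 12.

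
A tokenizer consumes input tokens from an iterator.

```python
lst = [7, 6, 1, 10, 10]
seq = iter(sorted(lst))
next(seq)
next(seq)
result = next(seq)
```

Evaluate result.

Step 1: sorted([7, 6, 1, 10, 10]) = [1, 6, 7, 10, 10].
Step 2: Create iterator and skip 2 elements.
Step 3: next() returns 7.
Therefore result = 7.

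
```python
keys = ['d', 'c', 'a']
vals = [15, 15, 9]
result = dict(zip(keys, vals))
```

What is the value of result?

Step 1: zip pairs keys with values:
  'd' -> 15
  'c' -> 15
  'a' -> 9
Therefore result = {'d': 15, 'c': 15, 'a': 9}.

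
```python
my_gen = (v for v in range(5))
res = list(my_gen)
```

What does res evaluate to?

Step 1: Generator expression iterates range(5): [0, 1, 2, 3, 4].
Step 2: list() collects all values.
Therefore res = [0, 1, 2, 3, 4].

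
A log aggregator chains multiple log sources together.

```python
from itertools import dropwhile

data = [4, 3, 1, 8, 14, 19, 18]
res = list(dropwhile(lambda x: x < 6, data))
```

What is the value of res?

Step 1: dropwhile drops elements while < 6:
  4 < 6: dropped
  3 < 6: dropped
  1 < 6: dropped
  8: kept (dropping stopped)
Step 2: Remaining elements kept regardless of condition.
Therefore res = [8, 14, 19, 18].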